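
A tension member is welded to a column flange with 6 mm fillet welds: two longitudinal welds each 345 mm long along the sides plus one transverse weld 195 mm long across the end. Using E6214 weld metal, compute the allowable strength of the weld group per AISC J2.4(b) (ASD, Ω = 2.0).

E62XX → F_EXX = 620 MPa.
t_e = 0.707 × 6 = 4.242 mm.
R_nwl = 0.6 × 620 × 4.242 × 690 × 10⁻³ = 1089 kN (longitudinal, 2 welds).
R_nwt = 0.6 × 620 × 4.242 × 195 × 10⁻³ = 307.7 kN (transverse, base value).
(i) R_nwl + R_nwt = 1397 kN; (ii) 0.85 R_nwl + 1.5 R_nwt = 1387 kN.
R_n = max = 1397 kN [governs: (i)]; R_n/Ω = 698.3 kN.

R_n/Ω ≈ 698 kN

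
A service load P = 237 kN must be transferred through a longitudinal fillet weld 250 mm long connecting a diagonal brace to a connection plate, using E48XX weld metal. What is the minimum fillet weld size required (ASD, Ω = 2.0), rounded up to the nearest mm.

w = 10 mm

E48XX → F_EXX = 480 MPa.
Total weld length L = 250 mm.
Required throat t_e = P × Ω / (0.6 F_EXX × L) = 237 × 2.0 / (0.6 × 480 × 250 × 10⁻³) = 6.583 mm.
Required leg w = t_e / 0.707 = 9.312 mm → use 10 mm.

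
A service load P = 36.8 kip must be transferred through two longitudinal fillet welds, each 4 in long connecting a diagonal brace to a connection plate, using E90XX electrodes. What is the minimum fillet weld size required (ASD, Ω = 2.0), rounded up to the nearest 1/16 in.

E90XX → F_EXX = 90 ksi.
Total weld length L = 8 in.
Required throat t_e = P × Ω / (0.6 F_EXX × L) = 36.8 × 2.0 / (0.6 × 90 × 8) = 0.1704 in.
Required leg w = t_e / 0.707 = 0.241 in → use 1/4 in.

w = 1/4 in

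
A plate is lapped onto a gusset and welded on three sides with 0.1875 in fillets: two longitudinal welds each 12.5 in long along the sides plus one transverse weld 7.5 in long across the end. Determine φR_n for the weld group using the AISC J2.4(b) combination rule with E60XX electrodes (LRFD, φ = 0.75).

φR_n ≈ 116 kip

E60XX → F_EXX = 60 ksi.
t_e = 0.707 × 0.1875 = 0.1326 in.
R_nwl = 0.6 × 60 × 0.1326 × 25 = 119.3 kip (longitudinal, 2 welds).
R_nwt = 0.6 × 60 × 0.1326 × 7.5 = 35.79 kip (transverse, base value).
(i) R_nwl + R_nwt = 155.1 kip; (ii) 0.85 R_nwl + 1.5 R_nwt = 155.1 kip.
R_n = max = 155.1 kip [governs: (ii)]; φR_n = 116.3 kip.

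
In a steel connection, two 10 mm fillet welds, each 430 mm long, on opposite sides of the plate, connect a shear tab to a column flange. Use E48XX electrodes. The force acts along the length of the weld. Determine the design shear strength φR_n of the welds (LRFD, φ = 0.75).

E48XX → F_EXX = 480 MPa.
Effective throat t_e = 0.707 × 10 = 7.07 mm.
Total length L = 860 mm; A_we = 7.07 × 860 = 6080 mm².
F_nw = 0.6 F_EXX = 0.6 × 480 = 288 MPa.
φR_n = 0.75 × 288 × 6080 × 10⁻³ = 1313 kN.

φR_n ≈ 1310 kN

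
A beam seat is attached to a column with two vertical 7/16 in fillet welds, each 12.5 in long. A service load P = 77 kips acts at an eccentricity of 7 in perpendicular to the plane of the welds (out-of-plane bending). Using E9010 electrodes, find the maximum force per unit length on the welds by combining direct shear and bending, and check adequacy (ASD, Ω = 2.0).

E90XX → F_EXX = 90 ksi.
L_w = 2 × 12.5 = 25 in; section modulus (unit throat) S = 2 × L²/6 = 52.08 in².
Direct shear f_v = P/L_w = 77/25 = 3.08 kip/in.
Moment M = P × e = 77 × 7 = 539 kip·in; bending f_b = M/S = 10.35 kip/in.
f_max = √(f_v² + f_b²) = √(3.08² + 10.35²) = 10.8 kip/in.
r_n/Ω = (1/2.0) × 0.6 × 90 × (0.707 × 0.4375) = 8.351 kip/in → NOT adequate.

f_max ≈ 10.8 kip/in; NOT adequate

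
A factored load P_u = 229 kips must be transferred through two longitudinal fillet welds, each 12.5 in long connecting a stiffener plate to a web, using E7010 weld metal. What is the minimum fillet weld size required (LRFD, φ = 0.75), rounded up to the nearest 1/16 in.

E70XX → F_EXX = 70 ksi.
Total weld length L = 25 in.
Required throat t_e = P_u / (φ × 0.6 F_EXX × L) = 229 / (0.75 × 0.6 × 70 × 25) = 0.2908 in.
Required leg w = t_e / 0.707 = 0.4113 in → use 7/16 in.

w = 7/16 in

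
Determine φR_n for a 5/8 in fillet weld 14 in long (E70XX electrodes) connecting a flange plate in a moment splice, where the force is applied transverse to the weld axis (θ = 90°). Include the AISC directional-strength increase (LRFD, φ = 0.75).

E70XX → F_EXX = 70 ksi.
t_e = 0.707 × 0.625 = 0.4419 in; A_we = 0.4419 × 14 = 6.186 in².
Directional factor: 1.0 + 0.5 sin^1.5(90°) = 1.5.
F_nw = 0.6 × 70 × 1.5 = 63 ksi.
φR_n = 0.75 × 63 × 6.186 = 292.3 kips.

φR_n ≈ 292 kips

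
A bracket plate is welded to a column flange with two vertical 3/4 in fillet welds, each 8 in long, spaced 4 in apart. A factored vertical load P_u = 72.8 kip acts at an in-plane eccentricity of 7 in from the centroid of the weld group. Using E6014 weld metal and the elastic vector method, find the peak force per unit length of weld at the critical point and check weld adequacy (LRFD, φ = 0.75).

f_max ≈ 17.8 kip/in; NOT adequate

E60XX → F_EXX = 60 ksi.
Total weld length L_w = 16 in. Treat welds as unit-width lines.
Polar moment about centroid: J = 2[d³/12 + d(b/2)²] = 2[8³/12 + 8×2²] = 149.3 in³.
Direct shear f_v = P/L_w = 72.8 / 16 = 4.55 kip/in (vertical).
Torsion M = P·e = 72.8 × 7 = 509.6 kip·in.
Critical point at (x, y) = (2, 4) from centroid. f_tx = M·y/J = 13.65 kip/in; f_ty = M·x/J = 6.825 kip/in.
Resultant f_max = √[f_tx² + (f_v + f_ty)²] = √[13.65² + (4.55 + 6.825)²] = 17.77 kip/in.
Capacity per unit length: φr_n = 0.75 × 0.6 × 60 × (0.707 × 0.75) = 14.32 kip/in.
17.77 > 14.32 → NOT adequate.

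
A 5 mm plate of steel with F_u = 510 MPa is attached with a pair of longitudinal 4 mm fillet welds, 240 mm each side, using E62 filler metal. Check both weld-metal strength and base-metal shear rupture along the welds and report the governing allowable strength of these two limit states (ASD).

E62XX → F_EXX = 620 MPa.
t_e = 0.707 × 4 = 2.828 mm; L = 480 mm.
Weld metal: R_n/Ω = (1/2.0) × 0.6 × 620 × 2.828 × 480 × 10⁻³ = 252.5 kN.
Base metal (shear rupture): R_n/Ω = (1/2.0) × 0.6 × 510 × 5 × 480 × 10⁻³ = 367.2 kN.
Governing: weld metal.

R_n/Ω ≈ 252 kN (weld metal governs)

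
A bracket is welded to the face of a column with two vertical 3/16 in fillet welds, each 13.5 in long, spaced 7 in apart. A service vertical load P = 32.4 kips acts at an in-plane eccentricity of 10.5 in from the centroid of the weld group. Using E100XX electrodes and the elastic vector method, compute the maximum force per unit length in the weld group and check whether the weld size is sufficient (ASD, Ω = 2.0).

E100XX → F_EXX = 100 ksi.
Total weld length L_w = 27 in. Treat welds as unit-width lines.
Polar moment about centroid: J = 2[d³/12 + d(b/2)²] = 2[13.5³/12 + 13.5×3.5²] = 740.8 in³.
Direct shear f_v = P/L_w = 32.4 / 27 = 1.2 kip/in (vertical).
Torsion M = P·e = 32.4 × 10.5 = 340.2 kip·in.
Critical point at (x, y) = (3.5, 6.75) from centroid. f_tx = M·y/J = 3.1 kip/in; f_ty = M·x/J = 1.607 kip/in.
Resultant f_max = √[f_tx² + (f_v + f_ty)²] = √[3.1² + (1.2 + 1.607)²] = 4.182 kip/in.
Capacity per unit length: r_n/Ω = (1/2.0) × 0.6 × 100 × (0.707 × 0.1875) = 3.977 kip/in.
4.182 > 3.977 → NOT adequate.

f_max ≈ 4.18 kip/in; NOT adequate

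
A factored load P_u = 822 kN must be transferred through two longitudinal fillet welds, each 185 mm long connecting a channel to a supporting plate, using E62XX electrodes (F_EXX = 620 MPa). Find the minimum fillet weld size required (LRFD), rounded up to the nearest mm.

Total weld length L = 370 mm.
Required throat t_e = P_u / (φ × 0.6 F_EXX × L) = 822 / (0.75 × 0.6 × 620 × 370 × 10⁻³) = 7.963 mm.
Required leg w = t_e / 0.707 = 11.26 mm → use 12 mm.

w = 12 mm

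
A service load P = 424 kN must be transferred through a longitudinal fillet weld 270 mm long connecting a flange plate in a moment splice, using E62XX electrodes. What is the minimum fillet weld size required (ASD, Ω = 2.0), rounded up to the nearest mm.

w = 12 mm

E62XX → F_EXX = 620 MPa.
Total weld length L = 270 mm.
Required throat t_e = P × Ω / (0.6 F_EXX × L) = 424 × 2.0 / (0.6 × 620 × 270 × 10⁻³) = 8.443 mm.
Required leg w = t_e / 0.707 = 11.94 mm → use 12 mm.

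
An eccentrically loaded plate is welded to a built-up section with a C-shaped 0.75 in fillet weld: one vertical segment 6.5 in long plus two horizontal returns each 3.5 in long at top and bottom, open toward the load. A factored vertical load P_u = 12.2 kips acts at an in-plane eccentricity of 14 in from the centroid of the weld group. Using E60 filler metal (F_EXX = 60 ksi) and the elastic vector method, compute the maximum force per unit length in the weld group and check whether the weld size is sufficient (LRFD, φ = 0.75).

Total weld length L_w = 13.5 in. Treat welds as unit-width lines.
Centroid: x̄ = 2×3.5×1.75 / 13.5 = 0.9074 in from the vertical weld.
Polar moment about centroid: J = I_x + I_y = [6.5³/12 + 2×3.5×3.25²] + [6.5×0.9074² + 2(3.5³/12 + 3.5×0.8426²)] = 114.3 in³.
Direct shear f_v = P/L_w = 12.2 / 13.5 = 0.9037 kip/in (vertical).
Torsion M = P·e = 12.2 × 14 = 170.8 kip·in.
Critical point at (x, y) = (2.593, 3.25) from centroid. f_tx = M·y/J = 4.857 kip/in; f_ty = M·x/J = 3.874 kip/in.
Resultant f_max = √[f_tx² + (f_v + f_ty)²] = √[4.857² + (0.9037 + 3.874)²] = 6.813 kip/in.
Capacity per unit length: φr_n = 0.75 × 0.6 × 60 × (0.707 × 0.75) = 14.32 kip/in.
6.813 ≤ 14.32 → adequate.

f_max ≈ 6.81 kip/in; adequate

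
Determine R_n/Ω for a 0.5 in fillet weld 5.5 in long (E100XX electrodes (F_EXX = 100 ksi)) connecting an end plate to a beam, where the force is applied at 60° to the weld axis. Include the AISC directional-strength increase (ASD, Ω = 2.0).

t_e = 0.707 × 0.5 = 0.3535 in; A_we = 0.3535 × 5.5 = 1.944 in².
Directional factor: 1.0 + 0.5 sin^1.5(60°) = 1.403.
F_nw = 0.6 × 100 × 1.403 = 84.18 ksi.
R_n/Ω = (84.18 × 1.944) / 2.0 = 81.83 kips.

R_n/Ω ≈ 81.8 kips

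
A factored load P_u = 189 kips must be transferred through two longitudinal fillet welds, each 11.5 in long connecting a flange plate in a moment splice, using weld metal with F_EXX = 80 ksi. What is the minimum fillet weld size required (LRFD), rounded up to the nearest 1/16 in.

Total weld length L = 23 in.
Required throat t_e = P_u / (φ × 0.6 F_EXX × L) = 189 / (0.75 × 0.6 × 80 × 23) = 0.2283 in.
Required leg w = t_e / 0.707 = 0.3229 in → use 3/8 in.

w = 3/8 in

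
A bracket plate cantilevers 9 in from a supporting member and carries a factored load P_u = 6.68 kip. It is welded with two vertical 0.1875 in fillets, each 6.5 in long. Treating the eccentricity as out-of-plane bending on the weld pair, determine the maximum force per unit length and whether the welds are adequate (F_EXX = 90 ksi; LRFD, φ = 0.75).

f_max ≈ 4.3 kip/in; adequate

L_w = 2 × 6.5 = 13 in; section modulus (unit throat) S = 2 × L²/6 = 14.08 in².
Direct shear f_v = P/L_w = 6.68/13 = 0.5138 kip/in.
Moment M = P × e = 6.68 × 9 = 60.12 kip·in; bending f_b = M/S = 4.269 kip/in.
f_max = √(f_v² + f_b²) = √(0.5138² + 4.269²) = 4.3 kip/in.
φr_n = 0.75 × 0.6 × 90 × (0.707 × 0.1875) = 5.369 kip/in → adequate.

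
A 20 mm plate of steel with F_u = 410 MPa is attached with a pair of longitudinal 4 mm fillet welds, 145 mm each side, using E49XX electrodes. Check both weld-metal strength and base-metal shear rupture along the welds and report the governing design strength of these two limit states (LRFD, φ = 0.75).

E49XX → F_EXX = 490 MPa.
t_e = 0.707 × 4 = 2.828 mm; L = 290 mm.
Weld metal: φR_n = 0.75 × 0.6 × 490 × 2.828 × 290 × 10⁻³ = 180.8 kN.
Base metal (shear rupture): φR_n = 0.75 × 0.6 × 410 × 20 × 290 × 10⁻³ = 1070 kN.
Governing: weld metal.

φR_n ≈ 181 kN (weld metal governs)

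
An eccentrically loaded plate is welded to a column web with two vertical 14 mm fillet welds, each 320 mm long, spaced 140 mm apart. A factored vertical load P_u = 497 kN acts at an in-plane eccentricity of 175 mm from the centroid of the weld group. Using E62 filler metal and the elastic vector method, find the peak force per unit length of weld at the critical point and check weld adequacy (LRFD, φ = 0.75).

E62XX → F_EXX = 620 MPa.
Total weld length L_w = 640 mm. Treat welds as unit-width lines.
Polar moment about centroid: J = 2[d³/12 + d(b/2)²] = 2[320³/12 + 320×70²] = 8597000 mm³.
Direct shear f_v = P/L_w = 497×10³ / 640 = 776.6 N/mm (vertical).
Torsion M = P·e = 497×10³ × 175 = 86975000 N·mm.
Critical point at (x, y) = (70, 160) from centroid. f_tx = M·y/J = 1619 N/mm; f_ty = M·x/J = 708.2 N/mm.
Resultant f_max = √[f_tx² + (f_v + f_ty)²] = √[1619² + (776.6 + 708.2)²] = 2196 N/mm.
Capacity per unit length: φr_n = 0.75 × 0.6 × 620 × (0.707 × 14) = 2762 N/mm.
2196 ≤ 2762 → adequate.

f_max ≈ 2200 N/mm; adequate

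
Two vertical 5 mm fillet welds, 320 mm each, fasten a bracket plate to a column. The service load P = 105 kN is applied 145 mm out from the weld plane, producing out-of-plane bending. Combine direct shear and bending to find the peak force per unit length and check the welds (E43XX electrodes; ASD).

E43XX → F_EXX = 430 MPa.
L_w = 2 × 320 = 640 mm; section modulus (unit throat) S = 2 × L²/6 = 34130 mm².
Direct shear f_v = P/L_w = 105×10³/640 = 164.1 N/mm.
Moment M = P × e = 105×10³ × 145 = 15225000 N·mm; bending f_b = M/S = 446 N/mm.
f_max = √(f_v² + f_b²) = √(164.1² + 446²) = 475.3 N/mm.
r_n/Ω = (1/2.0) × 0.6 × 430 × (0.707 × 5) = 456 N/mm → NOT adequate.

f_max ≈ 475 N/mm; NOT adequate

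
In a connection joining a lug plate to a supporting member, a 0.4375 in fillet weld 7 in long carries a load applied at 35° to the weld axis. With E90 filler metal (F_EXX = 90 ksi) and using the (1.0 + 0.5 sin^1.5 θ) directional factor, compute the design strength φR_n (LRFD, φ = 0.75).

φR_n ≈ 107 kip

t_e = 0.707 × 0.4375 = 0.3093 in; A_we = 0.3093 × 7 = 2.165 in².
Directional factor: 1.0 + 0.5 sin^1.5(35°) = 1.217.
F_nw = 0.6 × 90 × 1.217 = 65.73 ksi.
φR_n = 0.75 × 65.73 × 2.165 = 106.7 kip.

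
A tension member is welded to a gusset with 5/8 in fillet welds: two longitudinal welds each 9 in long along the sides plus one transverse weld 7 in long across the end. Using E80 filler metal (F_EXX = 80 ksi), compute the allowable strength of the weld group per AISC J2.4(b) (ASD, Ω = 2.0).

R_n/Ω ≈ 274 kips

t_e = 0.707 × 0.625 = 0.4419 in.
R_nwl = 0.6 × 80 × 0.4419 × 18 = 381.8 kips (longitudinal, 2 welds).
R_nwt = 0.6 × 80 × 0.4419 × 7 = 148.5 kips (transverse, base value).
(i) R_nwl + R_nwt = 530.2 kips; (ii) 0.85 R_nwl + 1.5 R_nwt = 547.2 kips.
R_n = max = 547.2 kips [governs: (ii)]; R_n/Ω = 273.6 kips.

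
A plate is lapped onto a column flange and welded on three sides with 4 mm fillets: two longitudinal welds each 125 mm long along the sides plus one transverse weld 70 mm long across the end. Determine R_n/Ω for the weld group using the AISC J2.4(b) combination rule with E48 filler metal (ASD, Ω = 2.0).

R_n/Ω ≈ 130 kN

E48XX → F_EXX = 480 MPa.
t_e = 0.707 × 4 = 2.828 mm.
R_nwl = 0.6 × 480 × 2.828 × 250 × 10⁻³ = 203.6 kN (longitudinal, 2 welds).
R_nwt = 0.6 × 480 × 2.828 × 70 × 10⁻³ = 57.01 kN (transverse, base value).
(i) R_nwl + R_nwt = 260.6 kN; (ii) 0.85 R_nwl + 1.5 R_nwt = 258.6 kN.
R_n = max = 260.6 kN [governs: (i)]; R_n/Ω = 130.3 kN.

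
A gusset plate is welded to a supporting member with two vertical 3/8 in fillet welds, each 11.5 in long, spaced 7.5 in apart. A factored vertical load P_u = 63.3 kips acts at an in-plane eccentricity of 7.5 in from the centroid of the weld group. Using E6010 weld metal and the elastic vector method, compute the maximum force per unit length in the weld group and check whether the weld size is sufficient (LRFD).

E60XX → F_EXX = 60 ksi.
Total weld length L_w = 23 in. Treat welds as unit-width lines.
Polar moment about centroid: J = 2[d³/12 + d(b/2)²] = 2[11.5³/12 + 11.5×3.75²] = 576.9 in³.
Direct shear f_v = P/L_w = 63.3 / 23 = 2.752 kip/in (vertical).
Torsion M = P·e = 63.3 × 7.5 = 474.75 kip·in.
Critical point at (x, y) = (3.75, 5.75) from centroid. f_tx = M·y/J = 4.732 kip/in; f_ty = M·x/J = 3.086 kip/in.
Resultant f_max = √[f_tx² + (f_v + f_ty)²] = √[4.732² + (2.752 + 3.086)²] = 7.515 kip/in.
Capacity per unit length: φr_n = 0.75 × 0.6 × 60 × (0.707 × 0.375) = 7.158 kip/in.
7.515 > 7.158 → NOT adequate.

f_max ≈ 7.51 kip/in; NOT adequate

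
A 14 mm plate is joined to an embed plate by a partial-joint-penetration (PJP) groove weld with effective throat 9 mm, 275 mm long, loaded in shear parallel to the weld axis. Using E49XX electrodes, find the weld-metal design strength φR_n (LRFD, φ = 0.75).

φR_n ≈ 546 kN

E49XX → F_EXX = 490 MPa.
Effective throat (given) t_e = 9 mm.
A_we = 9 × 275 = 2475 mm².
F_nw = 0.6 F_EXX = 294 MPa.
φR_n = 0.75 × 294 × 2475 × 10⁻³ = 545.7 kN.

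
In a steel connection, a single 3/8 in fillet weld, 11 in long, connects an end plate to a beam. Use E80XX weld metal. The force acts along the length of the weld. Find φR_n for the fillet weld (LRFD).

φR_n ≈ 105 kips

E80XX → F_EXX = 80 ksi.
Effective throat t_e = 0.707 × 0.375 = 0.2651 in.
Total length L = 11 in; A_we = 0.2651 × 11 = 2.916 in².
F_nw = 0.6 F_EXX = 0.6 × 80 = 48 ksi.
φR_n = 0.75 × 48 × 2.916 = 105 kips.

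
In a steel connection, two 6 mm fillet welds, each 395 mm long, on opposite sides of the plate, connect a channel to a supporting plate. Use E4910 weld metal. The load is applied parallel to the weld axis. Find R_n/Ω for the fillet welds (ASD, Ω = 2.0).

R_n/Ω ≈ 493 kN

E49XX → F_EXX = 490 MPa.
Effective throat t_e = 0.707 × 6 = 4.242 mm.
Total length L = 790 mm; A_we = 4.242 × 790 = 3351 mm².
F_nw = 0.6 F_EXX = 0.6 × 490 = 294 MPa.
R_n = 294 × 3351 × 10⁻³ = 985.2 kN; R_n/Ω = 985.2/2.0 = 492.6 kN.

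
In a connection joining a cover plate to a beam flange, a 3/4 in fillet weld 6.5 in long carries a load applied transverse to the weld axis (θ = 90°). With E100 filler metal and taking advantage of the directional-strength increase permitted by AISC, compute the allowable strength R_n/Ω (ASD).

R_n/Ω ≈ 155 kip

E100XX → F_EXX = 100 ksi.
t_e = 0.707 × 0.75 = 0.5302 in; A_we = 0.5302 × 6.5 = 3.447 in².
Directional factor: 1.0 + 0.5 sin^1.5(90°) = 1.5.
F_nw = 0.6 × 100 × 1.5 = 90 ksi.
R_n/Ω = (90 × 3.447) / 2.0 = 155.1 kip.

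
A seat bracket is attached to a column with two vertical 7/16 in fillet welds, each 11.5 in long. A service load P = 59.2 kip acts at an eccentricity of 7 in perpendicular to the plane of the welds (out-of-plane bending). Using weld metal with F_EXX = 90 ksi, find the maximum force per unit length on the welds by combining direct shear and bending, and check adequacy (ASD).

L_w = 2 × 11.5 = 23 in; section modulus (unit throat) S = 2 × L²/6 = 44.08 in².
Direct shear f_v = P/L_w = 59.2/23 = 2.574 kip/in.
Moment M = P × e = 59.2 × 7 = 414.4 kip·in; bending f_b = M/S = 9.4 kip/in.
f_max = √(f_v² + f_b²) = √(2.574² + 9.4²) = 9.746 kip/in.
r_n/Ω = (1/2.0) × 0.6 × 90 × (0.707 × 0.4375) = 8.351 kip/in → NOT adequate.

f_max ≈ 9.75 kip/in; NOT adequate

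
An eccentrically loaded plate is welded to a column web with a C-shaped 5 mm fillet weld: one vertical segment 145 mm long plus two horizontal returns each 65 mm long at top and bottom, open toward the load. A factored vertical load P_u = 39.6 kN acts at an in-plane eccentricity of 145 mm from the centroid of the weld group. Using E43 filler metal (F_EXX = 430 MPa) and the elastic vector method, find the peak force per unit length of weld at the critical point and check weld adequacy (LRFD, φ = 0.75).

f_max ≈ 572 N/mm; adequate

Total weld length L_w = 275 mm. Treat welds as unit-width lines.
Centroid: x̄ = 2×65×32.5 / 275 = 15.36 mm from the vertical weld.
Polar moment about centroid: J = I_x + I_y = [145³/12 + 2×65×72.5²] + [145×15.36² + 2(65³/12 + 65×17.14²)] = 1056000 mm³.
Direct shear f_v = P/L_w = 39.6×10³ / 275 = 144 N/mm (vertical).
Torsion M = P·e = 39.6×10³ × 145 = 5742000 N·mm.
Critical point at (x, y) = (49.64, 72.5) from centroid. f_tx = M·y/J = 394.4 N/mm; f_ty = M·x/J = 270 N/mm.
Resultant f_max = √[f_tx² + (f_v + f_ty)²] = √[394.4² + (144 + 270)²] = 571.8 N/mm.
Capacity per unit length: φr_n = 0.75 × 0.6 × 430 × (0.707 × 5) = 684 N/mm.
571.8 ≤ 684 → adequate.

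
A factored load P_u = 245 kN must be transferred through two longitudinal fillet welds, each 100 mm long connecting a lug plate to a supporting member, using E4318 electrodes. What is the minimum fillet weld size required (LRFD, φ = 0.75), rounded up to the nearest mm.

E43XX → F_EXX = 430 MPa.
Total weld length L = 200 mm.
Required throat t_e = P_u / (φ × 0.6 F_EXX × L) = 245 / (0.75 × 0.6 × 430 × 200 × 10⁻³) = 6.331 mm.
Required leg w = t_e / 0.707 = 8.954 mm → use 9 mm.

w = 9 mm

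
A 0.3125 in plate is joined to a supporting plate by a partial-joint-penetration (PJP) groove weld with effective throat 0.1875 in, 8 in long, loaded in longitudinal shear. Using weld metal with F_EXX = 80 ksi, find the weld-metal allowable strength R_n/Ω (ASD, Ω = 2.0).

Effective throat (given) t_e = 0.1875 in.
A_we = 0.1875 × 8 = 1.5 in².
F_nw = 0.6 F_EXX = 48 ksi.
R_n/Ω = (48 × 1.5) / 2.0 = 36 kips.

R_n/Ω ≈ 36 kips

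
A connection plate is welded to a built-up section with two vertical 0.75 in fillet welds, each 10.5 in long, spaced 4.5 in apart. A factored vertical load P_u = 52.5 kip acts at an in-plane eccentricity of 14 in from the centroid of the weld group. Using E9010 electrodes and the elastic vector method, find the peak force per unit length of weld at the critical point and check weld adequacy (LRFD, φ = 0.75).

f_max ≈ 15.2 kip/in; adequate

E90XX → F_EXX = 90 ksi.
Total weld length L_w = 21 in. Treat welds as unit-width lines.
Polar moment about centroid: J = 2[d³/12 + d(b/2)²] = 2[10.5³/12 + 10.5×2.25²] = 299.2 in³.
Direct shear f_v = P/L_w = 52.5 / 21 = 2.5 kip/in (vertical).
Torsion M = P·e = 52.5 × 14 = 735 kip·in.
Critical point at (x, y) = (2.25, 5.25) from centroid. f_tx = M·y/J = 12.89 kip/in; f_ty = M·x/J = 5.526 kip/in.
Resultant f_max = √[f_tx² + (f_v + f_ty)²] = √[12.89² + (2.5 + 5.526)²] = 15.19 kip/in.
Capacity per unit length: φr_n = 0.75 × 0.6 × 90 × (0.707 × 0.75) = 21.48 kip/in.
15.19 ≤ 21.48 → adequate.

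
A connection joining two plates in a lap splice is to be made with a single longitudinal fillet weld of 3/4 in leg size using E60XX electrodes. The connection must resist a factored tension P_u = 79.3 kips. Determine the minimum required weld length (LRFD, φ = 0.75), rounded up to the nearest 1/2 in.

E60XX → F_EXX = 60 ksi.
Throat t_e = 0.707 × 0.75 = 0.5302 in.
φr_n = 0.75 × 0.6 × 60 × 0.5302 = 14.32 kips/in.
L_req = P_u / φr_n = 79.3 / 14.32 = 5.539 in total.
Round up → use L = 6 in.

L = 6 in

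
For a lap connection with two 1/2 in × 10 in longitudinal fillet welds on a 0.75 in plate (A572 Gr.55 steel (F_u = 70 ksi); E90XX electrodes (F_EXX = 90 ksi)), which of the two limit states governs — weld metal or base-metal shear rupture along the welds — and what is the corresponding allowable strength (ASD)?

t_e = 0.707 × 0.5 = 0.3535 in; L = 20 in.
Weld metal: R_n/Ω = (1/2.0) × 0.6 × 90 × 0.3535 × 20 = 190.9 kip.
Base metal (shear rupture): R_n/Ω = (1/2.0) × 0.6 × 70 × 0.75 × 20 = 315 kip.
Governing: weld metal.

R_n/Ω ≈ 191 kip (weld metal governs)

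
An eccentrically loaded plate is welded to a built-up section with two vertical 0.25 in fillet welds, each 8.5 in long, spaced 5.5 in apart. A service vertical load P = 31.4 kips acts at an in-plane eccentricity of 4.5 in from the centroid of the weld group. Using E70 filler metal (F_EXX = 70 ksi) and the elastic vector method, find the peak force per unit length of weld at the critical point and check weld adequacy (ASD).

Total weld length L_w = 17 in. Treat welds as unit-width lines.
Polar moment about centroid: J = 2[d³/12 + d(b/2)²] = 2[8.5³/12 + 8.5×2.75²] = 230.9 in³.
Direct shear f_v = P/L_w = 31.4 / 17 = 1.847 kip/in (vertical).
Torsion M = P·e = 31.4 × 4.5 = 141.3 kip·in.
Critical point at (x, y) = (2.75, 4.25) from centroid. f_tx = M·y/J = 2.601 kip/in; f_ty = M·x/J = 1.683 kip/in.
Resultant f_max = √[f_tx² + (f_v + f_ty)²] = √[2.601² + (1.847 + 1.683)²] = 4.384 kip/in.
Capacity per unit length: r_n/Ω = (1/2.0) × 0.6 × 70 × (0.707 × 0.25) = 3.712 kip/in.
4.384 > 3.712 → NOT adequate.

f_max ≈ 4.38 kip/in; NOT adequate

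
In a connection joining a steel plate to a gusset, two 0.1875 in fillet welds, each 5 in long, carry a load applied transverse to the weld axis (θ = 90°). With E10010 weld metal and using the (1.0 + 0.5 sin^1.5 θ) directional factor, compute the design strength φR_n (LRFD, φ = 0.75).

E100XX → F_EXX = 100 ksi.
t_e = 0.707 × 0.1875 = 0.1326 in; A_we = 0.1326 × 10 = 1.326 in².
Directional factor: 1.0 + 0.5 sin^1.5(90°) = 1.5.
F_nw = 0.6 × 100 × 1.5 = 90 ksi.
φR_n = 0.75 × 90 × 1.326 = 89.48 kips.

φR_n ≈ 89.5 kips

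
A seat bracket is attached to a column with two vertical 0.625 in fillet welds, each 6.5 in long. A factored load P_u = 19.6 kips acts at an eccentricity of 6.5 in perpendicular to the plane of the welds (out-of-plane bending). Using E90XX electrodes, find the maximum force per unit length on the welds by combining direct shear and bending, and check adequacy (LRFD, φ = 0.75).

f_max ≈ 9.17 kip/in; adequate

E90XX → F_EXX = 90 ksi.
L_w = 2 × 6.5 = 13 in; section modulus (unit throat) S = 2 × L²/6 = 14.08 in².
Direct shear f_v = P/L_w = 19.6/13 = 1.508 kip/in.
Moment M = P × e = 19.6 × 6.5 = 127.4 kip·in; bending f_b = M/S = 9.046 kip/in.
f_max = √(f_v² + f_b²) = √(1.508² + 9.046²) = 9.171 kip/in.
φr_n = 0.75 × 0.6 × 90 × (0.707 × 0.625) = 17.9 kip/in → adequate.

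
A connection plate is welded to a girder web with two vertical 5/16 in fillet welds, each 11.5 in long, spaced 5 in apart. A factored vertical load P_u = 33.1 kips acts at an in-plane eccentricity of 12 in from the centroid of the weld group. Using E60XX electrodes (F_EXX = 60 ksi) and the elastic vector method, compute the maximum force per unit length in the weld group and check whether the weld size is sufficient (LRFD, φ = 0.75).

f_max ≈ 6.97 kip/in; NOT adequate

Total weld length L_w = 23 in. Treat welds as unit-width lines.
Polar moment about centroid: J = 2[d³/12 + d(b/2)²] = 2[11.5³/12 + 11.5×2.5²] = 397.2 in³.
Direct shear f_v = P/L_w = 33.1 / 23 = 1.439 kip/in (vertical).
Torsion M = P·e = 33.1 × 12 = 397.2 kip·in.
Critical point at (x, y) = (2.5, 5.75) from centroid. f_tx = M·y/J = 5.75 kip/in; f_ty = M·x/J = 2.5 kip/in.
Resultant f_max = √[f_tx² + (f_v + f_ty)²] = √[5.75² + (1.439 + 2.5)²] = 6.969 kip/in.
Capacity per unit length: φr_n = 0.75 × 0.6 × 60 × (0.707 × 0.3125) = 5.965 kip/in.
6.969 > 5.965 → NOT adequate.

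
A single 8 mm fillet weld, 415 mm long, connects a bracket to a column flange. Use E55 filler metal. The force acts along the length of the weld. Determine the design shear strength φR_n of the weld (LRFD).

φR_n ≈ 581 kN

E55XX → F_EXX = 550 MPa.
Effective throat t_e = 0.707 × 8 = 5.656 mm.
Total length L = 415 mm; A_we = 5.656 × 415 = 2347 mm².
F_nw = 0.6 F_EXX = 0.6 × 550 = 330 MPa.
φR_n = 0.75 × 330 × 2347 × 10⁻³ = 580.9 kN.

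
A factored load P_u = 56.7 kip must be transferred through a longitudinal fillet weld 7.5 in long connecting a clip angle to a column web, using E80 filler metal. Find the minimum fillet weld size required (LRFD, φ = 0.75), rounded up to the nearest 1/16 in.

E80XX → F_EXX = 80 ksi.
Total weld length L = 7.5 in.
Required throat t_e = P_u / (φ × 0.6 F_EXX × L) = 56.7 / (0.75 × 0.6 × 80 × 7.5) = 0.21 in.
Required leg w = t_e / 0.707 = 0.297 in → use 5/16 in.

w = 5/16 in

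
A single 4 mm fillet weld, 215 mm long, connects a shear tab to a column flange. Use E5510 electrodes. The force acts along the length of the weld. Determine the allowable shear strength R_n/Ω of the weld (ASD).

E55XX → F_EXX = 550 MPa.
Effective throat t_e = 0.707 × 4 = 2.828 mm.
Total length L = 215 mm; A_we = 2.828 × 215 = 608 mm².
F_nw = 0.6 F_EXX = 0.6 × 550 = 330 MPa.
R_n = 330 × 608 × 10⁻³ = 200.6 kN; R_n/Ω = 200.6/2.0 = 100.3 kN.

R_n/Ω ≈ 100 kN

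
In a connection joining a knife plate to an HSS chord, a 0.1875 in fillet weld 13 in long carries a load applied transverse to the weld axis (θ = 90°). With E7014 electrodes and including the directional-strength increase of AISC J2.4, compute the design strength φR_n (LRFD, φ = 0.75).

φR_n ≈ 81.4 kips

E70XX → F_EXX = 70 ksi.
t_e = 0.707 × 0.1875 = 0.1326 in; A_we = 0.1326 × 13 = 1.723 in².
Directional factor: 1.0 + 0.5 sin^1.5(90°) = 1.5.
F_nw = 0.6 × 70 × 1.5 = 63 ksi.
φR_n = 0.75 × 63 × 1.723 = 81.43 kips.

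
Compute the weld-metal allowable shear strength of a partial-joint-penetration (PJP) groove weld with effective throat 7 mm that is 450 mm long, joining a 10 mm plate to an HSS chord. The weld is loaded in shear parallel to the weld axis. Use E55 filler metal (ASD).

E55XX → F_EXX = 550 MPa.
Effective throat (given) t_e = 7 mm.
A_we = 7 × 450 = 3150 mm².
F_nw = 0.6 F_EXX = 330 MPa.
R_n/Ω = (330 × 3150) / 2.0 × 10⁻³ = 519.8 kN.

R_n/Ω ≈ 520 kN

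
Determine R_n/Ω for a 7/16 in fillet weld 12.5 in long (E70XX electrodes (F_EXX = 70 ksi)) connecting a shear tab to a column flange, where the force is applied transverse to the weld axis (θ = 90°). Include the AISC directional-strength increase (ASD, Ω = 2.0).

R_n/Ω ≈ 122 kips

t_e = 0.707 × 0.4375 = 0.3093 in; A_we = 0.3093 × 12.5 = 3.866 in².
Directional factor: 1.0 + 0.5 sin^1.5(90°) = 1.5.
F_nw = 0.6 × 70 × 1.5 = 63 ksi.
R_n/Ω = (63 × 3.866) / 2.0 = 121.8 kips.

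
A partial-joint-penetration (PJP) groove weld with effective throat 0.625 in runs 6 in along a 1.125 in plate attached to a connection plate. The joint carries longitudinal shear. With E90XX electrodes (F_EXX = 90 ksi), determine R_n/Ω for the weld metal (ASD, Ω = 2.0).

Effective throat (given) t_e = 0.625 in.
A_we = 0.625 × 6 = 3.75 in².
F_nw = 0.6 F_EXX = 54 ksi.
R_n/Ω = (54 × 3.75) / 2.0 = 101.2 kip.

R_n/Ω ≈ 101 kip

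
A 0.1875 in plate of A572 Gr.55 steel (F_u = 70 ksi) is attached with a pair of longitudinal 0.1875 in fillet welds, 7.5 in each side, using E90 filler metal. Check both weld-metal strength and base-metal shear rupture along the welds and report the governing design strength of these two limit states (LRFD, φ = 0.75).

E90XX → F_EXX = 90 ksi.
t_e = 0.707 × 0.1875 = 0.1326 in; L = 15 in.
Weld metal: φR_n = 0.75 × 0.6 × 90 × 0.1326 × 15 = 80.53 kips.
Base metal (shear rupture): φR_n = 0.75 × 0.6 × 70 × 0.1875 × 15 = 88.59 kips.
Governing: weld metal.

φR_n ≈ 80.5 kips (weld metal governs)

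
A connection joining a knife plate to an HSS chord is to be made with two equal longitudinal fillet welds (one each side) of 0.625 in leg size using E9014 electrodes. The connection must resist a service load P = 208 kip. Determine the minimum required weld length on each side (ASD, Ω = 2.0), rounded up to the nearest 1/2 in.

E90XX → F_EXX = 90 ksi.
Throat t_e = 0.707 × 0.625 = 0.4419 in.
r_n/Ω = (0.6 × 90 × 0.4419) / 2.0 = 11.93 kip/in.
L_req = P / (r_n/Ω) = 208 / 11.93 = 17.43 in total.
Per side: 17.43 / 2 = 8.717 in.
Round up → use L = 9 in on each side.

L = 9 in on each side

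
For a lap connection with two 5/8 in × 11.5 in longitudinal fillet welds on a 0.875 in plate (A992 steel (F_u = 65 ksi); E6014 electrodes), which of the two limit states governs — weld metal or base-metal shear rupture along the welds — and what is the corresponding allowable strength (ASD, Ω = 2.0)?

E60XX → F_EXX = 60 ksi.
t_e = 0.707 × 0.625 = 0.4419 in; L = 23 in.
Weld metal: R_n/Ω = (1/2.0) × 0.6 × 60 × 0.4419 × 23 = 182.9 kip.
Base metal (shear rupture): R_n/Ω = (1/2.0) × 0.6 × 65 × 0.875 × 23 = 392.4 kip.
Governing: weld metal.

R_n/Ω ≈ 183 kip (weld metal governs)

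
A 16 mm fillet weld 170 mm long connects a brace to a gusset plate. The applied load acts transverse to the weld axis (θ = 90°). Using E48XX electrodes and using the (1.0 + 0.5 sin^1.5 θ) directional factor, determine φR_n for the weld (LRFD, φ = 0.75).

φR_n ≈ 623 kN

E48XX → F_EXX = 480 MPa.
t_e = 0.707 × 16 = 11.31 mm; A_we = 11.31 × 170 = 1923 mm².
Directional factor: 1.0 + 0.5 sin^1.5(90°) = 1.5.
F_nw = 0.6 × 480 × 1.5 = 432 MPa.
φR_n = 0.75 × 432 × 1923 × 10⁻³ = 623.1 kN.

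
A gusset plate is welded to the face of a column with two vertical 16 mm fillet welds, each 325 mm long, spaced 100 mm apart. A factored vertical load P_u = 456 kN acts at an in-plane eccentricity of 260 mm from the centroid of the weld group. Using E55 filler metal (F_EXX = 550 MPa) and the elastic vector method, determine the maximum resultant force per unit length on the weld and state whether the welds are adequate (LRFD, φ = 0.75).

Total weld length L_w = 650 mm. Treat welds as unit-width lines.
Polar moment about centroid: J = 2[d³/12 + d(b/2)²] = 2[325³/12 + 325×50²] = 7346000 mm³.
Direct shear f_v = P/L_w = 456×10³ / 650 = 701.5 N/mm (vertical).
Torsion M = P·e = 456×10³ × 260 = 118560000 N·mm.
Critical point at (x, y) = (50, 162.5) from centroid. f_tx = M·y/J = 2623 N/mm; f_ty = M·x/J = 806.9 N/mm.
Resultant f_max = √[f_tx² + (f_v + f_ty)²] = √[2623² + (701.5 + 806.9)²] = 3025 N/mm.
Capacity per unit length: φr_n = 0.75 × 0.6 × 550 × (0.707 × 16) = 2800 N/mm.
3025 > 2800 → NOT adequate.

f_max ≈ 3030 N/mm; NOT adequate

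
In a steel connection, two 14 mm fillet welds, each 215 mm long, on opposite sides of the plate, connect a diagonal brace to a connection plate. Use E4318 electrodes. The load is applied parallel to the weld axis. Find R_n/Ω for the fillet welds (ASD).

R_n/Ω ≈ 549 kN

E43XX → F_EXX = 430 MPa.
Effective throat t_e = 0.707 × 14 = 9.898 mm.
Total length L = 430 mm; A_we = 9.898 × 430 = 4256 mm².
F_nw = 0.6 F_EXX = 0.6 × 430 = 258 MPa.
R_n = 258 × 4256 × 10⁻³ = 1098 kN; R_n/Ω = 1098/2.0 = 549 kN.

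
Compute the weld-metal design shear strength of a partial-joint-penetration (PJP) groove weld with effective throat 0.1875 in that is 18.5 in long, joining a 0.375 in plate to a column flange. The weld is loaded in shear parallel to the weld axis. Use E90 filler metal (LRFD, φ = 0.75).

E90XX → F_EXX = 90 ksi.
Effective throat (given) t_e = 0.1875 in.
A_we = 0.1875 × 18.5 = 3.469 in².
F_nw = 0.6 F_EXX = 54 ksi.
φR_n = 0.75 × 54 × 3.469 = 140.5 kips.

φR_n ≈ 140 kips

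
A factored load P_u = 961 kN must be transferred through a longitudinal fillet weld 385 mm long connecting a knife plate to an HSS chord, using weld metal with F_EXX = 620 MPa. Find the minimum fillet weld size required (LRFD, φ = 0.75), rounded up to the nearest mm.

Total weld length L = 385 mm.
Required throat t_e = P_u / (φ × 0.6 F_EXX × L) = 961 / (0.75 × 0.6 × 620 × 385 × 10⁻³) = 8.947 mm.
Required leg w = t_e / 0.707 = 12.65 mm → use 13 mm.

w = 13 mm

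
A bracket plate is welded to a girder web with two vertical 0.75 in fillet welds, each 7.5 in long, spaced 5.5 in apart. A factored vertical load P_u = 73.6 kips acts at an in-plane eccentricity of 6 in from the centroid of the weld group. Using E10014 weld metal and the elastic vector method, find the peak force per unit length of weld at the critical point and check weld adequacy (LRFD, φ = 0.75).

E100XX → F_EXX = 100 ksi.
Total weld length L_w = 15 in. Treat welds as unit-width lines.
Polar moment about centroid: J = 2[d³/12 + d(b/2)²] = 2[7.5³/12 + 7.5×2.75²] = 183.8 in³.
Direct shear f_v = P/L_w = 73.6 / 15 = 4.907 kip/in (vertical).
Torsion M = P·e = 73.6 × 6 = 441.6 kip·in.
Critical point at (x, y) = (2.75, 3.75) from centroid. f_tx = M·y/J = 9.012 kip/in; f_ty = M·x/J = 6.609 kip/in.
Resultant f_max = √[f_tx² + (f_v + f_ty)²] = √[9.012² + (4.907 + 6.609)²] = 14.62 kip/in.
Capacity per unit length: φr_n = 0.75 × 0.6 × 100 × (0.707 × 0.75) = 23.86 kip/in.
14.62 ≤ 23.86 → adequate.

f_max ≈ 14.6 kip/in; adequate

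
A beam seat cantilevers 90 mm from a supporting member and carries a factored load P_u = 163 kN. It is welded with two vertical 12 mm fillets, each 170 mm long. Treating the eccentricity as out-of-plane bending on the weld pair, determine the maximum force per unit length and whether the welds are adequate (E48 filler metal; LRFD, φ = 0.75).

E48XX → F_EXX = 480 MPa.
L_w = 2 × 170 = 340 mm; section modulus (unit throat) S = 2 × L²/6 = 9633 mm².
Direct shear f_v = P/L_w = 163×10³/340 = 479.4 N/mm.
Moment M = P × e = 163×10³ × 90 = 14670000 N·mm; bending f_b = M/S = 1523 N/mm.
f_max = √(f_v² + f_b²) = √(479.4² + 1523²) = 1597 N/mm.
φr_n = 0.75 × 0.6 × 480 × (0.707 × 12) = 1833 N/mm → adequate.

f_max ≈ 1600 N/mm; adequate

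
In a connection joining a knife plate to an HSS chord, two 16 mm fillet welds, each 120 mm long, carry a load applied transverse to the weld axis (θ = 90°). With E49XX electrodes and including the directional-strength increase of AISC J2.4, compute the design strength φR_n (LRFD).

φR_n ≈ 898 kN

E49XX → F_EXX = 490 MPa.
t_e = 0.707 × 16 = 11.31 mm; A_we = 11.31 × 240 = 2715 mm².
Directional factor: 1.0 + 0.5 sin^1.5(90°) = 1.5.
F_nw = 0.6 × 490 × 1.5 = 441 MPa.
φR_n = 0.75 × 441 × 2715 × 10⁻³ = 897.9 kN.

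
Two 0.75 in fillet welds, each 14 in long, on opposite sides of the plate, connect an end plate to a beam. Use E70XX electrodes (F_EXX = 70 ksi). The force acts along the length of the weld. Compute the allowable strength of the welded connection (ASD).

Effective throat t_e = 0.707 × 0.75 = 0.5302 in.
Total length L = 28 in; A_we = 0.5302 × 28 = 14.85 in².
F_nw = 0.6 F_EXX = 0.6 × 70 = 42 ksi.
R_n = 42 × 14.85 = 623.6 kip; R_n/Ω = 623.6/2.0 = 311.8 kip.

R_n/Ω ≈ 312 kip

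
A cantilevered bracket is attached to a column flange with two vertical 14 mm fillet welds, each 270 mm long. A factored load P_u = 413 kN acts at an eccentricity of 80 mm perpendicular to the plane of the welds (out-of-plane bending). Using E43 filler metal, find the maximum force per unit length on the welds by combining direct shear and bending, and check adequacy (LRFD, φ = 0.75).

E43XX → F_EXX = 430 MPa.
L_w = 2 × 270 = 540 mm; section modulus (unit throat) S = 2 × L²/6 = 24300 mm².
Direct shear f_v = P/L_w = 413×10³/540 = 764.8 N/mm.
Moment M = P × e = 413×10³ × 80 = 33040000 N·mm; bending f_b = M/S = 1360 N/mm.
f_max = √(f_v² + f_b²) = √(764.8² + 1360²) = 1560 N/mm.
φr_n = 0.75 × 0.6 × 430 × (0.707 × 14) = 1915 N/mm → adequate.

f_max ≈ 1560 N/mm; adequate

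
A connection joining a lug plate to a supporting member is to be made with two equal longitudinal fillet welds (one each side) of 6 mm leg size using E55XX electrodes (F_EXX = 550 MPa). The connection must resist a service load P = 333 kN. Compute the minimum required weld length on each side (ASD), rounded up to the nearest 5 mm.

L = 240 mm on each side

Throat t_e = 0.707 × 6 = 4.242 mm.
r_n/Ω = (0.6 × 550 × 4.242) / 2.0 = 699.9 N/mm = 0.6999 kN/mm.
L_req = P / (r_n/Ω) = 333 / 0.6999 = 475.8 mm total.
Per side: 475.8 / 2 = 237.9 mm.
Round up → use L = 240 mm on each side.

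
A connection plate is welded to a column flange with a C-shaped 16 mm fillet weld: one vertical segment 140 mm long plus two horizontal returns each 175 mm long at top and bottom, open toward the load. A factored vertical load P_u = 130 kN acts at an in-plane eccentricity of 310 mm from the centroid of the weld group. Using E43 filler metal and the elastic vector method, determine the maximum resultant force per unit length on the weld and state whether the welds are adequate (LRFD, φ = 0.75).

f_max ≈ 1710 N/mm; adequate

E43XX → F_EXX = 430 MPa.
Total weld length L_w = 490 mm. Treat welds as unit-width lines.
Centroid: x̄ = 2×175×87.5 / 490 = 62.5 mm from the vertical weld.
Polar moment about centroid: J = I_x + I_y = [140³/12 + 2×175×70²] + [140×62.5² + 2(175³/12 + 175×25²)] = 3603000 mm³.
Direct shear f_v = P/L_w = 130×10³ / 490 = 265.3 N/mm (vertical).
Torsion M = P·e = 130×10³ × 310 = 40300000 N·mm.
Critical point at (x, y) = (112.5, 70) from centroid. f_tx = M·y/J = 783.1 N/mm; f_ty = M·x/J = 1258 N/mm.
Resultant f_max = √[f_tx² + (f_v + f_ty)²] = √[783.1² + (265.3 + 1258)²] = 1713 N/mm.
Capacity per unit length: φr_n = 0.75 × 0.6 × 430 × (0.707 × 16) = 2189 N/mm.
1713 ≤ 2189 → adequate.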